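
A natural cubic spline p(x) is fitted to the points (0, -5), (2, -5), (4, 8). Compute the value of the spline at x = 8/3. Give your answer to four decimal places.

Write σ_i for p''(x_i). With h_i = 2, 2 and divided differences Δ_i = 0, 13/2, the continuity of p' gives the tridiagonal system
  2·σ_0 + 8·σ_1 + 2·σ_2 = 6(Δ_1 - Δ_0) = 39
Natural end conditions: σ_0 = σ_2 = 0.
Hence σ_0 = 0, σ_1 = 39/8, σ_2 = 0.
On [2, 4], p(x) = -5 + 13/4·(x - 2) + 39/16·(x - 2)² - 13/32·(x - 2)³.
With (x - 2) = 2/3: p(8/3) = -101/54.

-1.8704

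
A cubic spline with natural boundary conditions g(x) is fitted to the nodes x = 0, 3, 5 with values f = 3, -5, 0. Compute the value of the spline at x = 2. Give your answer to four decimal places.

-4.0556

Write M_i for g''(x_i). With h_i = 3, 2 and divided differences Δ_i = -8/3, 5/2, the continuity of g' gives the tridiagonal system
  3·M_0 + 10·M_1 + 2·M_2 = 6(Δ_1 - Δ_0) = 31
Natural end conditions: M_0 = M_2 = 0.
Hence M_0 = 0, M_1 = 31/10, M_2 = 0.
On [0, 3], g(x) = 3 - 253/60·x + 0·x² + 31/180·x³.
With x = 2: g(2) = -73/18.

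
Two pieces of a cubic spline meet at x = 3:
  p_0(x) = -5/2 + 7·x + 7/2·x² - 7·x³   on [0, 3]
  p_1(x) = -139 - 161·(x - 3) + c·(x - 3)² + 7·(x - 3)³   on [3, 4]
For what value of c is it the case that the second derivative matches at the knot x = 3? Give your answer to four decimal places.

-59.5000

p_0''(x) = 7 - 42·x, so p_0''(3) = -119. On the right, p_1''(3) = 2c, so c = -119/2.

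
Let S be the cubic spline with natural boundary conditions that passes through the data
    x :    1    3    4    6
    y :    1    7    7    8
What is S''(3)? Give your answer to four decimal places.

-3.1714

Let σ_i = S''(x_i). Step sizes h_i = 2, 1, 2; slopes of the chords Δ_i = (y_(i+1) - y_i)/h_i = 3, 0, 1/2.
  2·σ_0 + 6·σ_1 + 1·σ_2 = 6(Δ_1 - Δ_0) = -18
  1·σ_1 + 6·σ_2 + 2·σ_3 = 6(Δ_2 - Δ_1) = 3
Natural end conditions: σ_0 = σ_3 = 0.
Hence σ_0 = 0, σ_1 = -111/35, σ_2 = 36/35, σ_3 = 0.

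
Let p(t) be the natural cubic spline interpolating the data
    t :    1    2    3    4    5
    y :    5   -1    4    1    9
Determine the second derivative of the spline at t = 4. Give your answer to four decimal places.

Let M_i = p''(x_i). Step sizes h_i = 1, 1, 1, 1; slopes of the chords Δ_i = (y_(i+1) - y_i)/h_i = -6, 5, -3, 8.
  1·M_0 + 4·M_1 + 1·M_2 = 6(Δ_1 - Δ_0) = 66
  1·M_1 + 4·M_2 + 1·M_3 = 6(Δ_2 - Δ_1) = -48
  1·M_2 + 4·M_3 + 1·M_4 = 6(Δ_3 - Δ_2) = 66
Natural end conditions: M_0 = M_4 = 0.
Solving: M_0 = 0, M_1 = 156/7, M_2 = -162/7, M_3 = 156/7, M_4 = 0.

22.2857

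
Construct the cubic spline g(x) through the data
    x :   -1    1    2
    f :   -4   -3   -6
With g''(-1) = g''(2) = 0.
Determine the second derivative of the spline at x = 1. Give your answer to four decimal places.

-3.5000

Write M_i for g''(x_i). With h_i = 2, 1 and divided differences Δ_i = 1/2, -3, the continuity of g' gives the tridiagonal system
  2·M_0 + 6·M_1 + 1·M_2 = 6(Δ_1 - Δ_0) = -21
Natural end conditions: M_0 = M_2 = 0.
Solving the tridiagonal system: M_0 = 0, M_1 = -7/2, M_2 = 0.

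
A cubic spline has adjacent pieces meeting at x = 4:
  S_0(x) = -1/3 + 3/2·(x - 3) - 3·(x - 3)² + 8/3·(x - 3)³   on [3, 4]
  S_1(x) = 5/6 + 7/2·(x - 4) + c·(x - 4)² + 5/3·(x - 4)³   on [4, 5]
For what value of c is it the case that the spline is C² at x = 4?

S_0''(x) = -6 + 16·(x - 3), so S_0''(4) = 10. On the right, S_1''(4) = 2c, so c = 5.

5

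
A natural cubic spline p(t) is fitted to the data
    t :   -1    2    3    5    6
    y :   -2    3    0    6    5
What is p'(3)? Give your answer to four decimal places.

Let M_i = p''(x_i). Step sizes h_i = 3, 1, 2, 1; slopes of the chords Δ_i = (y_(i+1) - y_i)/h_i = 5/3, -3, 3, -1.
  3·M_0 + 8·M_1 + 1·M_2 = 6(Δ_1 - Δ_0) = -28
  1·M_1 + 6·M_2 + 2·M_3 = 6(Δ_2 - Δ_1) = 36
  2·M_2 + 6·M_3 + 1·M_4 = 6(Δ_3 - Δ_2) = -24
Natural end conditions: M_0 = M_4 = 0.
Forward elimination and back-substitution give M_0 = 0, M_1 = -116/25, M_2 = 228/25, M_3 = -176/25, M_4 = 0.
On [3, 5], p'(t) = b_2 + 2c_2·(t - 3) + 3d_2·(t - 3)² with b_2 = Δ_2 - h_2(2M_2 + M_3)/6 = -11/15, c_2 = M_2/2 = 114/25, d_2 = (M_3 - M_2)/(6h_2) = -101/75. So p'(3) = -11/15.

-0.7333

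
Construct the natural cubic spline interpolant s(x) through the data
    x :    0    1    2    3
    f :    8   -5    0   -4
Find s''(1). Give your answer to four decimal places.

32.4000

With σ_i denoting the second derivative at x_i, h_i = 1, 1, 1, and Δ_i = (y_(i+1) − y_i)/h_i = -13, 5, -4:
  1·σ_0 + 4·σ_1 + 1·σ_2 = 6(Δ_1 - Δ_0) = 108
  1·σ_1 + 4·σ_2 + 1·σ_3 = 6(Δ_2 - Δ_1) = -54
Natural end conditions: σ_0 = σ_3 = 0.
Solving the tridiagonal system: σ_0 = 0, σ_1 = 162/5, σ_2 = -108/5, σ_3 = 0.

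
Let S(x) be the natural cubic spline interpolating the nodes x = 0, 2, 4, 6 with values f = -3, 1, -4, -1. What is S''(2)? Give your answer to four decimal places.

-4.4000

Put M_i = S'' at the i-th knot. Here h = (2, 2, 2) and Δ = (2, -5/2, 3/2), so the interior equations h_(i-1)·M_(i-1) + 2(h_(i-1)+h_i)·M_i + h_i·M_(i+1) = 6(Δ_i − Δ_(i-1)) read
  2·M_0 + 8·M_1 + 2·M_2 = 6(Δ_1 - Δ_0) = -27
  2·M_1 + 8·M_2 + 2·M_3 = 6(Δ_2 - Δ_1) = 24
Natural end conditions: M_0 = M_3 = 0.
Solving the tridiagonal system: M_0 = 0, M_1 = -22/5, M_2 = 41/10, M_3 = 0.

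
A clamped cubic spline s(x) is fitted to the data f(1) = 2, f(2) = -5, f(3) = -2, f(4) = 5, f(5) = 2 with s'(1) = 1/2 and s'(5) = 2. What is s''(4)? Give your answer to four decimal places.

Let M_i = s''(x_i). Step sizes h_i = 1, 1, 1, 1; slopes of the chords Δ_i = (y_(i+1) - y_i)/h_i = -7, 3, 7, -3.
  1·M_0 + 4·M_1 + 1·M_2 = 6(Δ_1 - Δ_0) = 60
  1·M_1 + 4·M_2 + 1·M_3 = 6(Δ_2 - Δ_1) = 24
  1·M_2 + 4·M_3 + 1·M_4 = 6(Δ_3 - Δ_2) = -60
Clamped end conditions give two more equations: 2h_0·M_0 + h_0·M_1 = 6(Δ_0 - s'(1)) = -45 and h_3·M_3 + 2h_3·M_4 = 6(s'(5) - Δ_3) = 30.
Solving: M_0 = -267/8, M_1 = 87/4, M_2 = 51/8, M_3 = -93/4, M_4 = 213/8.

-23.2500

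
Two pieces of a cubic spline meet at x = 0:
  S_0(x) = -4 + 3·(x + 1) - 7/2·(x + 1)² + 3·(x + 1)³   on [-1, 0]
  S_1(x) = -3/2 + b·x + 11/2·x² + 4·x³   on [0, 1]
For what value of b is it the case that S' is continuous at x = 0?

S_0'(x) = 3 - 7·(x + 1) + 9·(x + 1)², so S_0'(0) = 5. On the right, S_1'(0) = b, so b = 5.

5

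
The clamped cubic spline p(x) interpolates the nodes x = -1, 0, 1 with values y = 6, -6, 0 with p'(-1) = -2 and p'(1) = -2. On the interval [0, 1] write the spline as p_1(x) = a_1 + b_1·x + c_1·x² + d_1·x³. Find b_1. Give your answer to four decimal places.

Let M_i = p''(x_i). Step sizes h_i = 1, 1; slopes of the chords Δ_i = (y_(i+1) - y_i)/h_i = -12, 6.
  1·M_0 + 4·M_1 + 1·M_2 = 6(Δ_1 - Δ_0) = 108
Clamped end conditions give two more equations: 2h_0·M_0 + h_0·M_1 = 6(Δ_0 - p'(-1)) = -60 and h_1·M_1 + 2h_1·M_2 = 6(p'(1) - Δ_1) = -48.
Forward elimination and back-substitution give M_0 = -57, M_1 = 54, M_2 = -51.
On [0, 1], with p_1(x) = a_1 + b_1·x + c_1·x² + d_1·x³: c_1 = M_1/2 = 27, d_1 = (M_2 - M_1)/(6h_1) = -35/2, b_1 = Δ_1 - h_1(2M_1 + M_2)/6 = -7/2.

-3.5000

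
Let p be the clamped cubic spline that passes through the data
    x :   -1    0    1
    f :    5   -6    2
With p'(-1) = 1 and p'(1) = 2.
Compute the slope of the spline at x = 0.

Write m_i for p''(x_i). With h_i = 1, 1 and divided differences Δ_i = -11, 8, the continuity of p' gives the tridiagonal system
  1·m_0 + 4·m_1 + 1·m_2 = 6(Δ_1 - Δ_0) = 114
Clamped end conditions give two more equations: 2h_0·m_0 + h_0·m_1 = 6(Δ_0 - p'(-1)) = -72 and h_1·m_1 + 2h_1·m_2 = 6(p'(1) - Δ_1) = -36.
Hence m_0 = -64, m_1 = 56, m_2 = -46.
On [0, 1], p'(x) = b_1 + 2c_1·x + 3d_1·x² with b_1 = Δ_1 - h_1(2m_1 + m_2)/6 = -3, c_1 = m_1/2 = 28, d_1 = (m_2 - m_1)/(6h_1) = -17. So p'(0) = -3.

-3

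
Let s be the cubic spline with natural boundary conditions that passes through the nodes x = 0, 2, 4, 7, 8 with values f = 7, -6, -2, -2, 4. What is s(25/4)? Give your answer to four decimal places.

Let M_i = s''(x_i). Step sizes h_i = 2, 2, 3, 1; slopes of the chords Δ_i = (y_(i+1) - y_i)/h_i = -13/2, 2, 0, 6.
  2·M_0 + 8·M_1 + 2·M_2 = 6(Δ_1 - Δ_0) = 51
  2·M_1 + 10·M_2 + 3·M_3 = 6(Δ_2 - Δ_1) = -12
  3·M_2 + 8·M_3 + 1·M_4 = 6(Δ_3 - Δ_2) = 36
Natural end conditions: M_0 = M_4 = 0.
Forward elimination and back-substitution give M_0 = 0, M_1 = 4029/536, M_2 = -306/67, M_3 = 1665/268, M_4 = 0.
On [4, 7], s(x) = -2 + 783/536·(x - 4) - 153/67·(x - 4)² + 321/536·(x - 4)³.
With (x - 4) = 9/4: s(25/4) = -118423/34304.

-3.4522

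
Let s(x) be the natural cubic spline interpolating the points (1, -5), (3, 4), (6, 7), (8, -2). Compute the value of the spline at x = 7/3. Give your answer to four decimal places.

Write m_i for s''(x_i). With h_i = 2, 3, 2 and divided differences Δ_i = 9/2, 1, -9/2, the continuity of s' gives the tridiagonal system
  2·m_0 + 10·m_1 + 3·m_2 = 6(Δ_1 - Δ_0) = -21
  3·m_1 + 10·m_2 + 2·m_3 = 6(Δ_2 - Δ_1) = -33
Natural end conditions: m_0 = m_3 = 0.
Forward elimination and back-substitution give m_0 = 0, m_1 = -111/91, m_2 = -267/91, m_3 = 0.
On [1, 3], s(x) = -5 + 893/182·(x - 1) + 0·(x - 1)² - 37/364·(x - 1)³.
With (x - 1) = 4/3: s(7/3) = 3197/2457.

1.3012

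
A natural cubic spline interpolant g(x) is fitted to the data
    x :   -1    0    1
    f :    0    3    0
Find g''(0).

With m_i denoting the second derivative at x_i, h_i = 1, 1, and Δ_i = (y_(i+1) − y_i)/h_i = 3, -3:
  1·m_0 + 4·m_1 + 1·m_2 = 6(Δ_1 - Δ_0) = -36
Natural end conditions: m_0 = m_2 = 0.
Solving: m_0 = 0, m_1 = -9, m_2 = 0.

-9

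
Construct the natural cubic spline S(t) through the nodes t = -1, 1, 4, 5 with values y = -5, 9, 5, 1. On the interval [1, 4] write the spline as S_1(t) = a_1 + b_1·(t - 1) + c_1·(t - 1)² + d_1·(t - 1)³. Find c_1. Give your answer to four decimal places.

-2.4789

Write σ_i for S''(x_i). With h_i = 2, 3, 1 and divided differences Δ_i = 7, -4/3, -4, the continuity of S' gives the tridiagonal system
  2·σ_0 + 10·σ_1 + 3·σ_2 = 6(Δ_1 - Δ_0) = -50
  3·σ_1 + 8·σ_2 + 1·σ_3 = 6(Δ_2 - Δ_1) = -16
Natural end conditions: σ_0 = σ_3 = 0.
Hence σ_0 = 0, σ_1 = -352/71, σ_2 = -10/71, σ_3 = 0.
On [1, 4], with S_1(t) = a_1 + b_1·(t - 1) + c_1·(t - 1)² + d_1·(t - 1)³: c_1 = σ_1/2 = -176/71, d_1 = (σ_2 - σ_1)/(6h_1) = 19/71, b_1 = Δ_1 - h_1(2σ_1 + σ_2)/6 = 787/213.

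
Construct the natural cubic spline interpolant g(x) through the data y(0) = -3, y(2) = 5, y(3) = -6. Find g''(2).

-15

Let σ_i = g''(x_i). Step sizes h_i = 2, 1; slopes of the chords Δ_i = (y_(i+1) - y_i)/h_i = 4, -11.
  2·σ_0 + 6·σ_1 + 1·σ_2 = 6(Δ_1 - Δ_0) = -90
Natural end conditions: σ_0 = σ_2 = 0.
Solving the tridiagonal system: σ_0 = 0, σ_1 = -15, σ_2 = 0.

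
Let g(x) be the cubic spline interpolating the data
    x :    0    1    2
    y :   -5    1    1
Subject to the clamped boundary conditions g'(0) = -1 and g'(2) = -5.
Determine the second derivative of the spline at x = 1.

Put m_i = g'' at the i-th knot. Here h = (1, 1) and Δ = (6, 0), so the interior equations h_(i-1)·m_(i-1) + 2(h_(i-1)+h_i)·m_i + h_i·m_(i+1) = 6(Δ_i − Δ_(i-1)) read
  1·m_0 + 4·m_1 + 1·m_2 = 6(Δ_1 - Δ_0) = -36
Clamped end conditions give two more equations: 2h_0·m_0 + h_0·m_1 = 6(Δ_0 - g'(0)) = 42 and h_1·m_1 + 2h_1·m_2 = 6(g'(2) - Δ_1) = -30.
Hence m_0 = 28, m_1 = -14, m_2 = -8.

-14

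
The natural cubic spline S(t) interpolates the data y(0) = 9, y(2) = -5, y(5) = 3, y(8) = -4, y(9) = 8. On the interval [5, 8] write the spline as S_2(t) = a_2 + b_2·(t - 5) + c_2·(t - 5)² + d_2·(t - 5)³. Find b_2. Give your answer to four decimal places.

-1.2206

Write m_i for S''(x_i). With h_i = 2, 3, 3, 1 and divided differences Δ_i = -7, 8/3, -7/3, 12, the continuity of S' gives the tridiagonal system
  2·m_0 + 10·m_1 + 3·m_2 = 6(Δ_1 - Δ_0) = 58
  3·m_1 + 12·m_2 + 3·m_3 = 6(Δ_2 - Δ_1) = -30
  3·m_2 + 8·m_3 + 1·m_4 = 6(Δ_3 - Δ_2) = 86
Natural end conditions: m_0 = m_4 = 0.
Solving the tridiagonal system: m_0 = 0, m_1 = 1090/133, m_2 = -1062/133, m_3 = 1828/133, m_4 = 0.
On [5, 8], with S_2(t) = a_2 + b_2·(t - 5) + c_2·(t - 5)² + d_2·(t - 5)³: c_2 = m_2/2 = -531/133, d_2 = (m_3 - m_2)/(6h_2) = 1445/1197, b_2 = Δ_2 - h_2(2m_2 + m_3)/6 = -487/399.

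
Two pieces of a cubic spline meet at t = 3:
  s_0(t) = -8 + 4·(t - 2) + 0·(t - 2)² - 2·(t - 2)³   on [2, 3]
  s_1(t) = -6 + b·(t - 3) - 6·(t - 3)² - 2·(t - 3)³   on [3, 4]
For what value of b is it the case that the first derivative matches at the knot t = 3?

s_0'(t) = 4 + 0·(t - 2) - 6·(t - 2)², so s_0'(3) = -2. On the right, s_1'(3) = b, so b = -2.

-2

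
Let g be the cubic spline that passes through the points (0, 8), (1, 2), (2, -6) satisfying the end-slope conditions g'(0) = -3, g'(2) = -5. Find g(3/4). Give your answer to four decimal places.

3.9922

Put σ_i = g'' at the i-th knot. Here h = (1, 1) and Δ = (-6, -8), so the interior equations h_(i-1)·σ_(i-1) + 2(h_(i-1)+h_i)·σ_i + h_i·σ_(i+1) = 6(Δ_i − Δ_(i-1)) read
  1·σ_0 + 4·σ_1 + 1·σ_2 = 6(Δ_1 - Δ_0) = -12
Clamped end conditions give two more equations: 2h_0·σ_0 + h_0·σ_1 = 6(Δ_0 - g'(0)) = -18 and h_1·σ_1 + 2h_1·σ_2 = 6(g'(2) - Δ_1) = 18.
Solving: σ_0 = -7, σ_1 = -4, σ_2 = 11.
On [0, 1], g(x) = 8 - 3·x - 7/2·x² + 1/2·x³.
With x = 3/4: g(3/4) = 511/128.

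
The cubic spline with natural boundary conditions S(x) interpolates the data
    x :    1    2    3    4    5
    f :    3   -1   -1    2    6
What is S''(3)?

Write M_i for S''(x_i). With h_i = 1, 1, 1, 1 and divided differences Δ_i = -4, 0, 3, 4, the continuity of S' gives the tridiagonal system
  1·M_0 + 4·M_1 + 1·M_2 = 6(Δ_1 - Δ_0) = 24
  1·M_1 + 4·M_2 + 1·M_3 = 6(Δ_2 - Δ_1) = 18
  1·M_2 + 4·M_3 + 1·M_4 = 6(Δ_3 - Δ_2) = 6
Natural end conditions: M_0 = M_4 = 0.
Hence M_0 = 0, M_1 = 21/4, M_2 = 3, M_3 = 3/4, M_4 = 0.

3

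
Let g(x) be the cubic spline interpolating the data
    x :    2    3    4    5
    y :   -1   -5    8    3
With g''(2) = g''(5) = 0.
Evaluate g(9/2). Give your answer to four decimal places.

7.7250

Let m_i = g''(x_i). Step sizes h_i = 1, 1, 1; slopes of the chords Δ_i = (y_(i+1) - y_i)/h_i = -4, 13, -5.
  1·m_0 + 4·m_1 + 1·m_2 = 6(Δ_1 - Δ_0) = 102
  1·m_1 + 4·m_2 + 1·m_3 = 6(Δ_2 - Δ_1) = -108
Natural end conditions: m_0 = m_3 = 0.
Solving: m_0 = 0, m_1 = 172/5, m_2 = -178/5, m_3 = 0.
On [4, 5], g(x) = 8 + 103/15·(x - 4) - 89/5·(x - 4)² + 89/15·(x - 4)³.
With (x - 4) = 1/2: g(9/2) = 309/40.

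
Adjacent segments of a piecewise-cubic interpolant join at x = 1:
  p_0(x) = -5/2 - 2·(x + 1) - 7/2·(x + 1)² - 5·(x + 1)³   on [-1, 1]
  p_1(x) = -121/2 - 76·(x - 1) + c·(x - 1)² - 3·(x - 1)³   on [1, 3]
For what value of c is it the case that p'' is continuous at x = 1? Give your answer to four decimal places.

-33.5000

p_0''(x) = -7 - 30·(x + 1), so p_0''(1) = -67. On the right, p_1''(1) = 2c, so c = -67/2.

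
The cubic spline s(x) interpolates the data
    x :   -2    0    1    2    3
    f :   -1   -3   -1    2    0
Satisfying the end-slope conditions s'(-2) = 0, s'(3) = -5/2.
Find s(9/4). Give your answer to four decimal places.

Put M_i = s'' at the i-th knot. Here h = (2, 1, 1, 1) and Δ = (-1, 2, 3, -2), so the interior equations h_(i-1)·M_(i-1) + 2(h_(i-1)+h_i)·M_i + h_i·M_(i+1) = 6(Δ_i − Δ_(i-1)) read
  2·M_0 + 6·M_1 + 1·M_2 = 6(Δ_1 - Δ_0) = 18
  1·M_1 + 4·M_2 + 1·M_3 = 6(Δ_2 - Δ_1) = 6
  1·M_2 + 4·M_3 + 1·M_4 = 6(Δ_3 - Δ_2) = -30
Clamped end conditions give two more equations: 2h_0·M_0 + h_0·M_1 = 6(Δ_0 - s'(-2)) = -6 and h_3·M_3 + 2h_3·M_4 = 6(s'(3) - Δ_3) = -3.
Forward elimination and back-substitution give M_0 = -136/41, M_1 = 149/41, M_2 = 116/41, M_3 = -367/41, M_4 = 122/41.
On [2, 3], s(x) = 2 + 20/41·(x - 2) - 367/82·(x - 2)² + 163/82·(x - 2)³.
With (x - 2) = 1/4: s(9/4) = 9831/5248.

1.8733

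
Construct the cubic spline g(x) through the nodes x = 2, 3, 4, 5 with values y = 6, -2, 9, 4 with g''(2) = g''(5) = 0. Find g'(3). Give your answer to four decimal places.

Write M_i for g''(x_i). With h_i = 1, 1, 1 and divided differences Δ_i = -8, 11, -5, the continuity of g' gives the tridiagonal system
  1·M_0 + 4·M_1 + 1·M_2 = 6(Δ_1 - Δ_0) = 114
  1·M_1 + 4·M_2 + 1·M_3 = 6(Δ_2 - Δ_1) = -96
Natural end conditions: M_0 = M_3 = 0.
Solving the tridiagonal system: M_0 = 0, M_1 = 184/5, M_2 = -166/5, M_3 = 0.
On [3, 4], g'(x) = b_1 + 2c_1·(x - 3) + 3d_1·(x - 3)² with b_1 = Δ_1 - h_1(2M_1 + M_2)/6 = 64/15, c_1 = M_1/2 = 92/5, d_1 = (M_2 - M_1)/(6h_1) = -35/3. So g'(3) = 64/15.

4.2667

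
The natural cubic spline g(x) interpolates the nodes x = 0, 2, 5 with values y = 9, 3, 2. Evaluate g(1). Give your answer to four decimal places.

With m_i denoting the second derivative at x_i, h_i = 2, 3, and Δ_i = (y_(i+1) − y_i)/h_i = -3, -1/3:
  2·m_0 + 10·m_1 + 3·m_2 = 6(Δ_1 - Δ_0) = 16
Natural end conditions: m_0 = m_2 = 0.
Hence m_0 = 0, m_1 = 8/5, m_2 = 0.
On [0, 2], g(x) = 9 - 53/15·x + 0·x² + 2/15·x³.
With x = 1: g(1) = 28/5.

5.6000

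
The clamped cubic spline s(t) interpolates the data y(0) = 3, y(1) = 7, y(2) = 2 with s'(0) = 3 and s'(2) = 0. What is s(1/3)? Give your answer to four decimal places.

Put m_i = s'' at the i-th knot. Here h = (1, 1) and Δ = (4, -5), so the interior equations h_(i-1)·m_(i-1) + 2(h_(i-1)+h_i)·m_i + h_i·m_(i+1) = 6(Δ_i − Δ_(i-1)) read
  1·m_0 + 4·m_1 + 1·m_2 = 6(Δ_1 - Δ_0) = -54
Clamped end conditions give two more equations: 2h_0·m_0 + h_0·m_1 = 6(Δ_0 - s'(0)) = 6 and h_1·m_1 + 2h_1·m_2 = 6(s'(2) - Δ_1) = 30.
Forward elimination and back-substitution give m_0 = 15, m_1 = -24, m_2 = 27.
On [0, 1], s(t) = 3 + 3·t + 15/2·t² - 13/2·t³.
With t = 1/3: s(1/3) = 124/27.

4.5926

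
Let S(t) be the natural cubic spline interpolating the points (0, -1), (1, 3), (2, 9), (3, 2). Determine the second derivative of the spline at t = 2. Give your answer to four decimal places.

-21.6000

Write m_i for S''(x_i). With h_i = 1, 1, 1 and divided differences Δ_i = 4, 6, -7, the continuity of S' gives the tridiagonal system
  1·m_0 + 4·m_1 + 1·m_2 = 6(Δ_1 - Δ_0) = 12
  1·m_1 + 4·m_2 + 1·m_3 = 6(Δ_2 - Δ_1) = -78
Natural end conditions: m_0 = m_3 = 0.
Solving: m_0 = 0, m_1 = 42/5, m_2 = -108/5, m_3 = 0.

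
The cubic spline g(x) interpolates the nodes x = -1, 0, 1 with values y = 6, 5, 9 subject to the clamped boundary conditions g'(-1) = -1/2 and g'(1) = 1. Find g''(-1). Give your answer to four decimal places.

Put m_i = g'' at the i-th knot. Here h = (1, 1) and Δ = (-1, 4), so the interior equations h_(i-1)·m_(i-1) + 2(h_(i-1)+h_i)·m_i + h_i·m_(i+1) = 6(Δ_i − Δ_(i-1)) read
  1·m_0 + 4·m_1 + 1·m_2 = 6(Δ_1 - Δ_0) = 30
Clamped end conditions give two more equations: 2h_0·m_0 + h_0·m_1 = 6(Δ_0 - g'(-1)) = -3 and h_1·m_1 + 2h_1·m_2 = 6(g'(1) - Δ_1) = -18.
Solving: m_0 = -33/4, m_1 = 27/2, m_2 = -63/4.

-8.2500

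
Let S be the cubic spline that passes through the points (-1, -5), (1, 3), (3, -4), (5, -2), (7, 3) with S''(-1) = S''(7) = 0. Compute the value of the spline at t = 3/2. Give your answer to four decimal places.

Put M_i = S'' at the i-th knot. Here h = (2, 2, 2, 2) and Δ = (4, -7/2, 1, 5/2), so the interior equations h_(i-1)·M_(i-1) + 2(h_(i-1)+h_i)·M_i + h_i·M_(i+1) = 6(Δ_i − Δ_(i-1)) read
  2·M_0 + 8·M_1 + 2·M_2 = 6(Δ_1 - Δ_0) = -45
  2·M_1 + 8·M_2 + 2·M_3 = 6(Δ_2 - Δ_1) = 27
  2·M_2 + 8·M_3 + 2·M_4 = 6(Δ_3 - Δ_2) = 9
Natural end conditions: M_0 = M_4 = 0.
Hence M_0 = 0, M_1 = -387/56, M_2 = 36/7, M_3 = -9/56, M_4 = 0.
On [1, 3], S(t) = 3 - 17/28·(t - 1) - 387/112·(t - 1)² + 225/224·(t - 1)³.
With (t - 1) = 1/2: S(3/2) = 3509/1792.

1.9581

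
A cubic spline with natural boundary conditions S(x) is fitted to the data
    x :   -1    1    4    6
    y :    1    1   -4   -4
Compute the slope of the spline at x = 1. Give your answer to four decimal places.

-0.9524

With σ_i denoting the second derivative at x_i, h_i = 2, 3, 2, and Δ_i = (y_(i+1) − y_i)/h_i = 0, -5/3, 0:
  2·σ_0 + 10·σ_1 + 3·σ_2 = 6(Δ_1 - Δ_0) = -10
  3·σ_1 + 10·σ_2 + 2·σ_3 = 6(Δ_2 - Δ_1) = 10
Natural end conditions: σ_0 = σ_3 = 0.
Forward elimination and back-substitution give σ_0 = 0, σ_1 = -10/7, σ_2 = 10/7, σ_3 = 0.
On [1, 4], S'(x) = b_1 + 2c_1·(x - 1) + 3d_1·(x - 1)² with b_1 = Δ_1 - h_1(2σ_1 + σ_2)/6 = -20/21, c_1 = σ_1/2 = -5/7, d_1 = (σ_2 - σ_1)/(6h_1) = 10/63. So S'(1) = -20/21.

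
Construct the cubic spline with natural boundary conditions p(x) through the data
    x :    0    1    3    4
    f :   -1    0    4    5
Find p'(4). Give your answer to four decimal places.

Write σ_i for p''(x_i). With h_i = 1, 2, 1 and divided differences Δ_i = 1, 2, 1, the continuity of p' gives the tridiagonal system
  1·σ_0 + 6·σ_1 + 2·σ_2 = 6(Δ_1 - Δ_0) = 6
  2·σ_1 + 6·σ_2 + 1·σ_3 = 6(Δ_2 - Δ_1) = -6
Natural end conditions: σ_0 = σ_3 = 0.
Forward elimination and back-substitution give σ_0 = 0, σ_1 = 3/2, σ_2 = -3/2, σ_3 = 0.
On [3, 4], p'(x) = b_2 + 2c_2·(x - 3) + 3d_2·(x - 3)² with b_2 = Δ_2 - h_2(2σ_2 + σ_3)/6 = 3/2, c_2 = σ_2/2 = -3/4, d_2 = (σ_3 - σ_2)/(6h_2) = 1/4. So p'(4) = 3/4.

0.7500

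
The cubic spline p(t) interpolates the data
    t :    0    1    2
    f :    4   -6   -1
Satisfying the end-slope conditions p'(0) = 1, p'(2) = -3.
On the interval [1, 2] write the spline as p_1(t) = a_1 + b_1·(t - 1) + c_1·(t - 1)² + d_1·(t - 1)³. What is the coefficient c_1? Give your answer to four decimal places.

With m_i denoting the second derivative at x_i, h_i = 1, 1, and Δ_i = (y_(i+1) − y_i)/h_i = -10, 5:
  1·m_0 + 4·m_1 + 1·m_2 = 6(Δ_1 - Δ_0) = 90
Clamped end conditions give two more equations: 2h_0·m_0 + h_0·m_1 = 6(Δ_0 - p'(0)) = -66 and h_1·m_1 + 2h_1·m_2 = 6(p'(2) - Δ_1) = -48.
Solving: m_0 = -115/2, m_1 = 49, m_2 = -97/2.
On [1, 2], with p_1(t) = a_1 + b_1·(t - 1) + c_1·(t - 1)² + d_1·(t - 1)³: c_1 = m_1/2 = 49/2, d_1 = (m_2 - m_1)/(6h_1) = -65/4, b_1 = Δ_1 - h_1(2m_1 + m_2)/6 = -13/4.

24.5000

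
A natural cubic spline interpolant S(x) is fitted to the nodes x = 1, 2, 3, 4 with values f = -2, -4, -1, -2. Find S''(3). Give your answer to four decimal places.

-8.4000

Write M_i for S''(x_i). With h_i = 1, 1, 1 and divided differences Δ_i = -2, 3, -1, the continuity of S' gives the tridiagonal system
  1·M_0 + 4·M_1 + 1·M_2 = 6(Δ_1 - Δ_0) = 30
  1·M_1 + 4·M_2 + 1·M_3 = 6(Δ_2 - Δ_1) = -24
Natural end conditions: M_0 = M_3 = 0.
Hence M_0 = 0, M_1 = 48/5, M_2 = -42/5, M_3 = 0.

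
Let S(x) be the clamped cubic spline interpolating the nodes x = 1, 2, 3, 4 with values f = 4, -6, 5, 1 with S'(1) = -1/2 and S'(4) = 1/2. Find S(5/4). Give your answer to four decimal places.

Put M_i = S'' at the i-th knot. Here h = (1, 1, 1) and Δ = (-10, 11, -4), so the interior equations h_(i-1)·M_(i-1) + 2(h_(i-1)+h_i)·M_i + h_i·M_(i+1) = 6(Δ_i − Δ_(i-1)) read
  1·M_0 + 4·M_1 + 1·M_2 = 6(Δ_1 - Δ_0) = 126
  1·M_1 + 4·M_2 + 1·M_3 = 6(Δ_2 - Δ_1) = -90
Clamped end conditions give two more equations: 2h_0·M_0 + h_0·M_1 = 6(Δ_0 - S'(1)) = -57 and h_2·M_2 + 2h_2·M_3 = 6(S'(4) - Δ_2) = 27.
Solving the tridiagonal system: M_0 = -857/15, M_1 = 859/15, M_2 = -689/15, M_3 = 547/15.
On [1, 2], S(x) = 4 - 1/2·(x - 1) - 857/30·(x - 1)² + 286/15·(x - 1)³.
With (x - 1) = 1/4: S(5/4) = 191/80.

2.3875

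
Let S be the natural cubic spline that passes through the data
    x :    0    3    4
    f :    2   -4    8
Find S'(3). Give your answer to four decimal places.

With M_i denoting the second derivative at x_i, h_i = 3, 1, and Δ_i = (y_(i+1) − y_i)/h_i = -2, 12:
  3·M_0 + 8·M_1 + 1·M_2 = 6(Δ_1 - Δ_0) = 84
Natural end conditions: M_0 = M_2 = 0.
Solving: M_0 = 0, M_1 = 21/2, M_2 = 0.
On [3, 4], S'(x) = b_1 + 2c_1·(x - 3) + 3d_1·(x - 3)² with b_1 = Δ_1 - h_1(2M_1 + M_2)/6 = 17/2, c_1 = M_1/2 = 21/4, d_1 = (M_2 - M_1)/(6h_1) = -7/4. So S'(3) = 17/2.

8.5000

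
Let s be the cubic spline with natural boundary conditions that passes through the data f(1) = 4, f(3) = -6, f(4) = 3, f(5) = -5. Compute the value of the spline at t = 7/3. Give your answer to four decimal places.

-7.3688

With σ_i denoting the second derivative at x_i, h_i = 2, 1, 1, and Δ_i = (y_(i+1) − y_i)/h_i = -5, 9, -8:
  2·σ_0 + 6·σ_1 + 1·σ_2 = 6(Δ_1 - Δ_0) = 84
  1·σ_1 + 4·σ_2 + 1·σ_3 = 6(Δ_2 - Δ_1) = -102
Natural end conditions: σ_0 = σ_3 = 0.
Hence σ_0 = 0, σ_1 = 438/23, σ_2 = -696/23, σ_3 = 0.
On [1, 3], s(t) = 4 - 261/23·(t - 1) + 0·(t - 1)² + 73/46·(t - 1)³.
With (t - 1) = 4/3: s(7/3) = -4576/621.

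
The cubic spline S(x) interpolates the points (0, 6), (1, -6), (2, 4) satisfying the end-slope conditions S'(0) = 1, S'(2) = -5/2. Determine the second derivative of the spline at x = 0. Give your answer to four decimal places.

Put M_i = S'' at the i-th knot. Here h = (1, 1) and Δ = (-12, 10), so the interior equations h_(i-1)·M_(i-1) + 2(h_(i-1)+h_i)·M_i + h_i·M_(i+1) = 6(Δ_i − Δ_(i-1)) read
  1·M_0 + 4·M_1 + 1·M_2 = 6(Δ_1 - Δ_0) = 132
Clamped end conditions give two more equations: 2h_0·M_0 + h_0·M_1 = 6(Δ_0 - S'(0)) = -78 and h_1·M_1 + 2h_1·M_2 = 6(S'(2) - Δ_1) = -75.
Solving: M_0 = -295/4, M_1 = 139/2, M_2 = -289/4.

-73.7500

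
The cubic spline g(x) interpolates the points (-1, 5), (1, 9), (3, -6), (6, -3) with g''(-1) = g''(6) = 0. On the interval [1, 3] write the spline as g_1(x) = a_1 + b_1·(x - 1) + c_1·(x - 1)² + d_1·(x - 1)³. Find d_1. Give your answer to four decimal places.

Let M_i = g''(x_i). Step sizes h_i = 2, 2, 3; slopes of the chords Δ_i = (y_(i+1) - y_i)/h_i = 2, -15/2, 1.
  2·M_0 + 8·M_1 + 2·M_2 = 6(Δ_1 - Δ_0) = -57
  2·M_1 + 10·M_2 + 3·M_3 = 6(Δ_2 - Δ_1) = 51
Natural end conditions: M_0 = M_3 = 0.
Forward elimination and back-substitution give M_0 = 0, M_1 = -168/19, M_2 = 261/38, M_3 = 0.
On [1, 3], with g_1(x) = a_1 + b_1·(x - 1) + c_1·(x - 1)² + d_1·(x - 1)³: c_1 = M_1/2 = -84/19, d_1 = (M_2 - M_1)/(6h_1) = 199/152, b_1 = Δ_1 - h_1(2M_1 + M_2)/6 = -74/19.

1.3092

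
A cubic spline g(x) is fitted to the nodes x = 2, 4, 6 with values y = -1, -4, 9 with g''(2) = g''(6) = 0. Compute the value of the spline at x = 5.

Put σ_i = g'' at the i-th knot. Here h = (2, 2) and Δ = (-3/2, 13/2), so the interior equations h_(i-1)·σ_(i-1) + 2(h_(i-1)+h_i)·σ_i + h_i·σ_(i+1) = 6(Δ_i − Δ_(i-1)) read
  2·σ_0 + 8·σ_1 + 2·σ_2 = 6(Δ_1 - Δ_0) = 48
Natural end conditions: σ_0 = σ_2 = 0.
Solving: σ_0 = 0, σ_1 = 6, σ_2 = 0.
On [4, 6], g(x) = -4 + 5/2·(x - 4) + 3·(x - 4)² - 1/2·(x - 4)³.
With (x - 4) = 1: g(5) = 1.

1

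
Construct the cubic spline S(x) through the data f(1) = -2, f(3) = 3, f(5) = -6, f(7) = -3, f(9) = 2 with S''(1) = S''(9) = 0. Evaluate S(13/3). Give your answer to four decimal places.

-3.2328

Let M_i = S''(x_i). Step sizes h_i = 2, 2, 2, 2; slopes of the chords Δ_i = (y_(i+1) - y_i)/h_i = 5/2, -9/2, 3/2, 5/2.
  2·M_0 + 8·M_1 + 2·M_2 = 6(Δ_1 - Δ_0) = -42
  2·M_1 + 8·M_2 + 2·M_3 = 6(Δ_2 - Δ_1) = 36
  2·M_2 + 8·M_3 + 2·M_4 = 6(Δ_3 - Δ_2) = 6
Natural end conditions: M_0 = M_4 = 0.
Hence M_0 = 0, M_1 = -48/7, M_2 = 45/7, M_3 = -6/7, M_4 = 0.
On [3, 5], S(x) = 3 - 29/14·(x - 3) - 24/7·(x - 3)² + 31/28·(x - 3)³.
With (x - 3) = 4/3: S(13/3) = -611/189.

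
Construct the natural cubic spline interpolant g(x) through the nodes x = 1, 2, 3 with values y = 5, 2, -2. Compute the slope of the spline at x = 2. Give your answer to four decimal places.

Let m_i = g''(x_i). Step sizes h_i = 1, 1; slopes of the chords Δ_i = (y_(i+1) - y_i)/h_i = -3, -4.
  1·m_0 + 4·m_1 + 1·m_2 = 6(Δ_1 - Δ_0) = -6
Natural end conditions: m_0 = m_2 = 0.
Solving: m_0 = 0, m_1 = -3/2, m_2 = 0.
On [2, 3], g'(x) = b_1 + 2c_1·(x - 2) + 3d_1·(x - 2)² with b_1 = Δ_1 - h_1(2m_1 + m_2)/6 = -7/2, c_1 = m_1/2 = -3/4, d_1 = (m_2 - m_1)/(6h_1) = 1/4. So g'(2) = -7/2.

-3.5000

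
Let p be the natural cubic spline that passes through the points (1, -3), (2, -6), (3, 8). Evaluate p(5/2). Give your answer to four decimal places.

-0.5938

Let M_i = p''(x_i). Step sizes h_i = 1, 1; slopes of the chords Δ_i = (y_(i+1) - y_i)/h_i = -3, 14.
  1·M_0 + 4·M_1 + 1·M_2 = 6(Δ_1 - Δ_0) = 102
Natural end conditions: M_0 = M_2 = 0.
Forward elimination and back-substitution give M_0 = 0, M_1 = 51/2, M_2 = 0.
On [2, 3], p(x) = -6 + 11/2·(x - 2) + 51/4·(x - 2)² - 17/4·(x - 2)³.
With (x - 2) = 1/2: p(5/2) = -19/32.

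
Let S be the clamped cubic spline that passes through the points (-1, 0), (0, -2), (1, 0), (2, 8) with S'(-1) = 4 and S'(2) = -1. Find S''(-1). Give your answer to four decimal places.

With M_i denoting the second derivative at x_i, h_i = 1, 1, 1, and Δ_i = (y_(i+1) − y_i)/h_i = -2, 2, 8:
  1·M_0 + 4·M_1 + 1·M_2 = 6(Δ_1 - Δ_0) = 24
  1·M_1 + 4·M_2 + 1·M_3 = 6(Δ_2 - Δ_1) = 36
Clamped end conditions give two more equations: 2h_0·M_0 + h_0·M_1 = 6(Δ_0 - S'(-1)) = -36 and h_2·M_2 + 2h_2·M_3 = 6(S'(2) - Δ_2) = -54.
Hence M_0 = -326/15, M_1 = 112/15, M_2 = 238/15, M_3 = -524/15.

-21.7333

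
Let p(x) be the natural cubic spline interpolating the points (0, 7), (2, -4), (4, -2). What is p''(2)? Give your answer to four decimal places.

4.8750

Let σ_i = p''(x_i). Step sizes h_i = 2, 2; slopes of the chords Δ_i = (y_(i+1) - y_i)/h_i = -11/2, 1.
  2·σ_0 + 8·σ_1 + 2·σ_2 = 6(Δ_1 - Δ_0) = 39
Natural end conditions: σ_0 = σ_2 = 0.
Hence σ_0 = 0, σ_1 = 39/8, σ_2 = 0.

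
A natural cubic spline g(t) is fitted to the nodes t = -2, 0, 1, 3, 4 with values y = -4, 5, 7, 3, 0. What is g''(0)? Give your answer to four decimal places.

-1.8710

Let σ_i = g''(x_i). Step sizes h_i = 2, 1, 2, 1; slopes of the chords Δ_i = (y_(i+1) - y_i)/h_i = 9/2, 2, -2, -3.
  2·σ_0 + 6·σ_1 + 1·σ_2 = 6(Δ_1 - Δ_0) = -15
  1·σ_1 + 6·σ_2 + 2·σ_3 = 6(Δ_2 - Δ_1) = -24
  2·σ_2 + 6·σ_3 + 1·σ_4 = 6(Δ_3 - Δ_2) = -6
Natural end conditions: σ_0 = σ_4 = 0.
Solving the tridiagonal system: σ_0 = 0, σ_1 = -58/31, σ_2 = -117/31, σ_3 = 8/31, σ_4 = 0.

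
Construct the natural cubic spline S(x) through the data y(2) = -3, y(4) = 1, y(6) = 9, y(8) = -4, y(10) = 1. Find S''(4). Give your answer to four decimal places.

With M_i denoting the second derivative at x_i, h_i = 2, 2, 2, 2, and Δ_i = (y_(i+1) − y_i)/h_i = 2, 4, -13/2, 5/2:
  2·M_0 + 8·M_1 + 2·M_2 = 6(Δ_1 - Δ_0) = 12
  2·M_1 + 8·M_2 + 2·M_3 = 6(Δ_2 - Δ_1) = -63
  2·M_2 + 8·M_3 + 2·M_4 = 6(Δ_3 - Δ_2) = 54
Natural end conditions: M_0 = M_4 = 0.
Solving the tridiagonal system: M_0 = 0, M_1 = 243/56, M_2 = -159/14, M_3 = 537/56, M_4 = 0.

4.3393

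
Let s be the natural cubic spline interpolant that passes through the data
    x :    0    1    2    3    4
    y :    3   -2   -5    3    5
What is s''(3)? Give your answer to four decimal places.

With M_i denoting the second derivative at x_i, h_i = 1, 1, 1, 1, and Δ_i = (y_(i+1) − y_i)/h_i = -5, -3, 8, 2:
  1·M_0 + 4·M_1 + 1·M_2 = 6(Δ_1 - Δ_0) = 12
  1·M_1 + 4·M_2 + 1·M_3 = 6(Δ_2 - Δ_1) = 66
  1·M_2 + 4·M_3 + 1·M_4 = 6(Δ_3 - Δ_2) = -36
Natural end conditions: M_0 = M_4 = 0.
Forward elimination and back-substitution give M_0 = 0, M_1 = -15/7, M_2 = 144/7, M_3 = -99/7, M_4 = 0.

-14.1429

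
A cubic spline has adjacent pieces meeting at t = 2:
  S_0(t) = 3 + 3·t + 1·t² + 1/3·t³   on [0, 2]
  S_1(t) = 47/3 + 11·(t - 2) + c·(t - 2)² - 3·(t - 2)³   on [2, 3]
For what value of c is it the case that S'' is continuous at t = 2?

S_0''(t) = 2 + 2·t, so S_0''(2) = 6. On the right, S_1''(2) = 2c, so c = 3.

3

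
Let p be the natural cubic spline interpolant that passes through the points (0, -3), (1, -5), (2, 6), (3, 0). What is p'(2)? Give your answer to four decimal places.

Let m_i = p''(x_i). Step sizes h_i = 1, 1, 1; slopes of the chords Δ_i = (y_(i+1) - y_i)/h_i = -2, 11, -6.
  1·m_0 + 4·m_1 + 1·m_2 = 6(Δ_1 - Δ_0) = 78
  1·m_1 + 4·m_2 + 1·m_3 = 6(Δ_2 - Δ_1) = -102
Natural end conditions: m_0 = m_3 = 0.
Solving: m_0 = 0, m_1 = 138/5, m_2 = -162/5, m_3 = 0.
On [2, 3], p'(x) = b_2 + 2c_2·(x - 2) + 3d_2·(x - 2)² with b_2 = Δ_2 - h_2(2m_2 + m_3)/6 = 24/5, c_2 = m_2/2 = -81/5, d_2 = (m_3 - m_2)/(6h_2) = 27/5. So p'(2) = 24/5.

4.8000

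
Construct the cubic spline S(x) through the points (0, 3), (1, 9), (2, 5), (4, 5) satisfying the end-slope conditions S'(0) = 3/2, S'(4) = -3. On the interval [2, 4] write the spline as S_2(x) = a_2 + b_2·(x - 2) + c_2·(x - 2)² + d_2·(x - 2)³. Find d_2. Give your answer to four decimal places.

Write σ_i for S''(x_i). With h_i = 1, 1, 2 and divided differences Δ_i = 6, -4, 0, the continuity of S' gives the tridiagonal system
  1·σ_0 + 4·σ_1 + 1·σ_2 = 6(Δ_1 - Δ_0) = -60
  1·σ_1 + 6·σ_2 + 2·σ_3 = 6(Δ_2 - Δ_1) = 24
Clamped end conditions give two more equations: 2h_0·σ_0 + h_0·σ_1 = 6(Δ_0 - S'(0)) = 27 and h_2·σ_2 + 2h_2·σ_3 = 6(S'(4) - Δ_2) = -18.
Solving: σ_0 = 282/11, σ_1 = -267/11, σ_2 = 126/11, σ_3 = -225/22.
On [2, 4], with S_2(x) = a_2 + b_2·(x - 2) + c_2·(x - 2)² + d_2·(x - 2)³: c_2 = σ_2/2 = 63/11, d_2 = (σ_3 - σ_2)/(6h_2) = -159/88, b_2 = Δ_2 - h_2(2σ_2 + σ_3)/6 = -93/22.

-1.8068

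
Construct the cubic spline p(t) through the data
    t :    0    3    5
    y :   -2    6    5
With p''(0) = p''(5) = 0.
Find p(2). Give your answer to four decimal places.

With M_i denoting the second derivative at x_i, h_i = 3, 2, and Δ_i = (y_(i+1) − y_i)/h_i = 8/3, -1/2:
  3·M_0 + 10·M_1 + 2·M_2 = 6(Δ_1 - Δ_0) = -19
Natural end conditions: M_0 = M_2 = 0.
Solving: M_0 = 0, M_1 = -19/10, M_2 = 0.
On [0, 3], p(t) = -2 + 217/60·t + 0·t² - 19/180·t³.
With t = 2: p(2) = 79/18.

4.3889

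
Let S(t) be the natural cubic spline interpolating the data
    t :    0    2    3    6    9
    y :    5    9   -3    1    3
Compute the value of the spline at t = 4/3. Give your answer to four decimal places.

Write σ_i for S''(x_i). With h_i = 2, 1, 3, 3 and divided differences Δ_i = 2, -12, 4/3, 2/3, the continuity of S' gives the tridiagonal system
  2·σ_0 + 6·σ_1 + 1·σ_2 = 6(Δ_1 - Δ_0) = -84
  1·σ_1 + 8·σ_2 + 3·σ_3 = 6(Δ_2 - Δ_1) = 80
  3·σ_2 + 12·σ_3 + 3·σ_4 = 6(Δ_3 - Δ_2) = -4
Natural end conditions: σ_0 = σ_4 = 0.
Forward elimination and back-substitution give σ_0 = 0, σ_1 = -276/17, σ_2 = 228/17, σ_3 = -188/51, σ_4 = 0.
On [0, 2], S(t) = 5 + 126/17·t + 0·t² - 23/17·t³.
With t = 4/3: S(4/3) = 5359/459.

11.6754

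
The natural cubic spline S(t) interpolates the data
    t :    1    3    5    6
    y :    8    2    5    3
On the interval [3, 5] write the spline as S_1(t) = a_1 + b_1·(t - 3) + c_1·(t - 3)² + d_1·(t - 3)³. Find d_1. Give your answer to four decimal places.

Write M_i for S''(x_i). With h_i = 2, 2, 1 and divided differences Δ_i = -3, 3/2, -2, the continuity of S' gives the tridiagonal system
  2·M_0 + 8·M_1 + 2·M_2 = 6(Δ_1 - Δ_0) = 27
  2·M_1 + 6·M_2 + 1·M_3 = 6(Δ_2 - Δ_1) = -21
Natural end conditions: M_0 = M_3 = 0.
Solving: M_0 = 0, M_1 = 51/11, M_2 = -111/22, M_3 = 0.
On [3, 5], with S_1(t) = a_1 + b_1·(t - 3) + c_1·(t - 3)² + d_1·(t - 3)³: c_1 = M_1/2 = 51/22, d_1 = (M_2 - M_1)/(6h_1) = -71/88, b_1 = Δ_1 - h_1(2M_1 + M_2)/6 = 1/11.

-0.8068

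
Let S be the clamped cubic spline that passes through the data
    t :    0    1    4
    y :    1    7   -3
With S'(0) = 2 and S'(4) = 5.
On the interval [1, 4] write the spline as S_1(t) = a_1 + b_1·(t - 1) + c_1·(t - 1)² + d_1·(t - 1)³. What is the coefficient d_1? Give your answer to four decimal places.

1.7546

Let σ_i = S''(x_i). Step sizes h_i = 1, 3; slopes of the chords Δ_i = (y_(i+1) - y_i)/h_i = 6, -10/3.
  1·σ_0 + 8·σ_1 + 3·σ_2 = 6(Δ_1 - Δ_0) = -56
Clamped end conditions give two more equations: 2h_0·σ_0 + h_0·σ_1 = 6(Δ_0 - S'(0)) = 24 and h_1·σ_1 + 2h_1·σ_2 = 6(S'(4) - Δ_1) = 50.
Solving: σ_0 = 79/4, σ_1 = -31/2, σ_2 = 193/12.
On [1, 4], with S_1(t) = a_1 + b_1·(t - 1) + c_1·(t - 1)² + d_1·(t - 1)³: c_1 = σ_1/2 = -31/4, d_1 = (σ_2 - σ_1)/(6h_1) = 379/216, b_1 = Δ_1 - h_1(2σ_1 + σ_2)/6 = 33/8.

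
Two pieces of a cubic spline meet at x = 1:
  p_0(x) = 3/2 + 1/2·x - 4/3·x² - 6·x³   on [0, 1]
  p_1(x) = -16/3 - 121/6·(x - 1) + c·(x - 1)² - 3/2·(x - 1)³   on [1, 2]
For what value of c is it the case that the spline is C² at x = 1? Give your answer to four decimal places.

-19.3333

p_0''(x) = -8/3 - 36·x, so p_0''(1) = -116/3. On the right, p_1''(1) = 2c, so c = -58/3.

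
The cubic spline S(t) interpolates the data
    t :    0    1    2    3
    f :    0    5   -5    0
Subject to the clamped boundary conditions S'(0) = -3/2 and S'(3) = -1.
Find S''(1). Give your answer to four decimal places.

Let m_i = S''(x_i). Step sizes h_i = 1, 1, 1; slopes of the chords Δ_i = (y_(i+1) - y_i)/h_i = 5, -10, 5.
  1·m_0 + 4·m_1 + 1·m_2 = 6(Δ_1 - Δ_0) = -90
  1·m_1 + 4·m_2 + 1·m_3 = 6(Δ_2 - Δ_1) = 90
Clamped end conditions give two more equations: 2h_0·m_0 + h_0·m_1 = 6(Δ_0 - S'(0)) = 39 and h_2·m_2 + 2h_2·m_3 = 6(S'(3) - Δ_2) = -36.
Solving: m_0 = 124/3, m_1 = -131/3, m_2 = 130/3, m_3 = -119/3.

-43.6667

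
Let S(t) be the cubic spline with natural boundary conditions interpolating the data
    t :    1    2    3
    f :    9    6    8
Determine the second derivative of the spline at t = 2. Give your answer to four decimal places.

Write m_i for S''(x_i). With h_i = 1, 1 and divided differences Δ_i = -3, 2, the continuity of S' gives the tridiagonal system
  1·m_0 + 4·m_1 + 1·m_2 = 6(Δ_1 - Δ_0) = 30
Natural end conditions: m_0 = m_2 = 0.
Solving: m_0 = 0, m_1 = 15/2, m_2 = 0.

7.5000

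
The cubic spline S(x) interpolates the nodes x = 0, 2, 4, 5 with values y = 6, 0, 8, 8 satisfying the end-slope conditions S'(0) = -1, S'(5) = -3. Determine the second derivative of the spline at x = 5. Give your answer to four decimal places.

Write σ_i for S''(x_i). With h_i = 2, 2, 1 and divided differences Δ_i = -3, 4, 0, the continuity of S' gives the tridiagonal system
  2·σ_0 + 8·σ_1 + 2·σ_2 = 6(Δ_1 - Δ_0) = 42
  2·σ_1 + 6·σ_2 + 1·σ_3 = 6(Δ_2 - Δ_1) = -24
Clamped end conditions give two more equations: 2h_0·σ_0 + h_0·σ_1 = 6(Δ_0 - S'(0)) = -12 and h_2·σ_2 + 2h_2·σ_3 = 6(S'(5) - Δ_2) = -18.
Solving: σ_0 = -167/23, σ_1 = 196/23, σ_2 = -134/23, σ_3 = -140/23.

-6.0870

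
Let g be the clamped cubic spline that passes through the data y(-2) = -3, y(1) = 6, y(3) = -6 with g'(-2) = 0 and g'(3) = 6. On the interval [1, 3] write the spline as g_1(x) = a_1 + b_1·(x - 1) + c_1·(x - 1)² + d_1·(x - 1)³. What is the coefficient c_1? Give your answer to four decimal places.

With M_i denoting the second derivative at x_i, h_i = 3, 2, and Δ_i = (y_(i+1) − y_i)/h_i = 3, -6:
  3·M_0 + 10·M_1 + 2·M_2 = 6(Δ_1 - Δ_0) = -54
Clamped end conditions give two more equations: 2h_0·M_0 + h_0·M_1 = 6(Δ_0 - g'(-2)) = 18 and h_1·M_1 + 2h_1·M_2 = 6(g'(3) - Δ_1) = 72.
Solving: M_0 = 48/5, M_1 = -66/5, M_2 = 123/5.
On [1, 3], with g_1(x) = a_1 + b_1·(x - 1) + c_1·(x - 1)² + d_1·(x - 1)³: c_1 = M_1/2 = -33/5, d_1 = (M_2 - M_1)/(6h_1) = 63/20, b_1 = Δ_1 - h_1(2M_1 + M_2)/6 = -27/5.

-6.6000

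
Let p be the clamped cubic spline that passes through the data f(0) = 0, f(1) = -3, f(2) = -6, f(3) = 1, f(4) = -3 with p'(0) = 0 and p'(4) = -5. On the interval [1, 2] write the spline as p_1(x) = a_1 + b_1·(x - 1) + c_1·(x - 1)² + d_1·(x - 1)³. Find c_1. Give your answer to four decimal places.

-1.8571

Put m_i = p'' at the i-th knot. Here h = (1, 1, 1, 1) and Δ = (-3, -3, 7, -4), so the interior equations h_(i-1)·m_(i-1) + 2(h_(i-1)+h_i)·m_i + h_i·m_(i+1) = 6(Δ_i − Δ_(i-1)) read
  1·m_0 + 4·m_1 + 1·m_2 = 6(Δ_1 - Δ_0) = 0
  1·m_1 + 4·m_2 + 1·m_3 = 6(Δ_2 - Δ_1) = 60
  1·m_2 + 4·m_3 + 1·m_4 = 6(Δ_3 - Δ_2) = -66
Clamped end conditions give two more equations: 2h_0·m_0 + h_0·m_1 = 6(Δ_0 - p'(0)) = -18 and h_3·m_3 + 2h_3·m_4 = 6(p'(4) - Δ_3) = -6.
Solving the tridiagonal system: m_0 = -50/7, m_1 = -26/7, m_2 = 22, m_3 = -170/7, m_4 = 64/7.
On [1, 2], with p_1(x) = a_1 + b_1·(x - 1) + c_1·(x - 1)² + d_1·(x - 1)³: c_1 = m_1/2 = -13/7, d_1 = (m_2 - m_1)/(6h_1) = 30/7, b_1 = Δ_1 - h_1(2m_1 + m_2)/6 = -38/7.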